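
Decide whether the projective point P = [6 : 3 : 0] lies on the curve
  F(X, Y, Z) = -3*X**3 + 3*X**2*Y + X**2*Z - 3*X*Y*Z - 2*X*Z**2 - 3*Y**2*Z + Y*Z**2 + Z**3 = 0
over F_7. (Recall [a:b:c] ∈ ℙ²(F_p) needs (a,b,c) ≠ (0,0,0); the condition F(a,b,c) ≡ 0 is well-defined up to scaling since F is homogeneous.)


F(6,3,0) ≡ 5 (mod 7); P is NOT on the curve.

Evaluate F(6, 3, 0) term-by-term (mod 7).
  -3*X**3 ↦ -3·216·1·1 = -648
  3*X**2*Y ↦ 3·36·3·1 = 324
  X**2*Z ↦ 1·36·1·0 = 0
  -3*X*Y*Z ↦ -3·6·3·0 = 0
  -2*X*Z**2 ↦ -2·6·1·0 = 0
  -3*Y**2*Z ↦ -3·1·9·0 = 0
  Y*Z**2 ↦ 1·1·3·0 = 0
  Z**3 ↦ 1·1·1·0 = 0
Sum: F(6, 3, 0) = (-648) + (324) + (0) + (0) + (0) + (0) + (0) + (0) = -324.
Reducing mod 7: -324 ≡ 5 (mod 7).
Since F(a, b, c) ≡ 5 ≠ 0 (mod 7), P does NOT lie on the curve.


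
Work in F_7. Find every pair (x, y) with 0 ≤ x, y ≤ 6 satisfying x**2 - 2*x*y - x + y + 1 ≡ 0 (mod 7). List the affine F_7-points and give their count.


Affine F_7-points: {(0, 6), (1, 1), (2, 1), (3, 0), (5, 0), (6, 6)}; count = 6.

For each of the 49 pairs (x, y) ∈ F_7², evaluate f(x, y) mod 7. Record the zeros.
  x = 0: [0↦1, 1↦2, 2↦3, 3↦4, 4↦5, 5↦6, 6↦0]  zeros at y ∈ {6}
  x = 1: [0↦1, 1↦0, 2↦6, 3↦5, 4↦4, 5↦3, 6↦2]  zeros at y ∈ {1}
  x = 2: [0↦3, 1↦0, 2↦4, 3↦1, 4↦5, 5↦2, 6↦6]  zeros at y ∈ {1}
  x = 3: [0↦0, 1↦2, 2↦4, 3↦6, 4↦1, 5↦3, 6↦5]  zeros at y ∈ {0}
  x = 4: [0↦6, 1↦6, 2↦6, 3↦6, 4↦6, 5↦6, 6↦6]  zeros at y ∈ ∅
  x = 5: [0↦0, 1↦5, 2↦3, 3↦1, 4↦6, 5↦4, 6↦2]  zeros at y ∈ {0}
  x = 6: [0↦3, 1↦6, 2↦2, 3↦5, 4↦1, 5↦4, 6↦0]  zeros at y ∈ {6}
Collecting zeros: affine points = {(0, 6), (1, 1), (2, 1), (3, 0), (5, 0), (6, 6)}.
Total count |C(F_7)_aff| = 6.


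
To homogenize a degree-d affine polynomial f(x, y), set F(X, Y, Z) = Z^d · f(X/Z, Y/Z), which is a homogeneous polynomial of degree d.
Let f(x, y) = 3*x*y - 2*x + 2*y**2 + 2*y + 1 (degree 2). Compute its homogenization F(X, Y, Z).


F(X, Y, Z) = 3*X*Y - 2*X*Z + 2*Y**2 + 2*Y*Z + Z**2

deg(f) = 2.
Substitute x = X/Z, y = Y/Z into f, then multiply by Z^2.
  monomial 3·x^1·y^1 ↦ 3·X^1·Y^1·Z^0.
  monomial -2·x^1·y^0 ↦ -2·X^1·Y^0·Z^1.
  monomial 2·x^0·y^2 ↦ 2·X^0·Y^2·Z^0.
  monomial 2·x^0·y^1 ↦ 2·X^0·Y^1·Z^1.
  monomial 1·x^0·y^0 ↦ 1·X^0·Y^0·Z^2.
Collecting: F(X, Y, Z) = 3*X*Y - 2*X*Z + 2*Y**2 + 2*Y*Z + Z**2.


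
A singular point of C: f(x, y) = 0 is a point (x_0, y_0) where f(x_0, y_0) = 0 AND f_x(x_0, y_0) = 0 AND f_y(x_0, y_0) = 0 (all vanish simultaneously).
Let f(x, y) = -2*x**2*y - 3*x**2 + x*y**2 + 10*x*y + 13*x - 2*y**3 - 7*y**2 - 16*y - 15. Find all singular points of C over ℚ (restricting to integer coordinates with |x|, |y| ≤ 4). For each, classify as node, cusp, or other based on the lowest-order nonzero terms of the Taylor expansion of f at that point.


Singular points: {(2, -1)}; classification: node.

Compute partial derivatives:
  f_x = -4*x*y - 6*x + y**2 + 10*y + 13.
  f_y = -2*x**2 + 2*x*y + 10*x - 6*y**2 - 14*y - 16.
Scan x_0 ∈ {−4, ..., 4}. For each x_0, f_y(x_0, y) is a polynomial in y; find its integer roots y ∈ {−4, ..., 4}, then test f_x and f at those candidates.
  x = -4: f_y(-4, y) = -6*y**2 - 22*y - 88; no integer root y with |y| ≤ 4.
  x = -3: f_y(-3, y) = -6*y**2 - 20*y - 64; no integer root y with |y| ≤ 4.
  x = -2: f_y(-2, y) = -6*y**2 - 18*y - 44; no integer root y with |y| ≤ 4.
  x = -1: f_y(-1, y) = -6*y**2 - 16*y - 28; no integer root y with |y| ≤ 4.
  x = 0: f_y(0, y) = -6*y**2 - 14*y - 16; no integer root y with |y| ≤ 4.
  x = 1: f_y(1, y) = -6*y**2 - 12*y - 8; no integer root y with |y| ≤ 4.
  x = 2: f_y(2, y) = -6*y**2 - 10*y - 4; vanishes at y ∈ {-1}. (2, -1): f_x = 0, f = 0 — SINGULAR.
  x = 3: f_y(3, y) = -6*y**2 - 8*y - 4; no integer root y with |y| ≤ 4.
  x = 4: f_y(4, y) = -6*y**2 - 6*y - 8; no integer root y with |y| ≤ 4.
Only singular point on the grid: (2, -1).
Classify: substitute x = 2 + u, y = -1 + v and expand: f = -2*u**2*v - u**2 + u*v**2 - 2*v**3 + v**2.
No constant or linear terms (consistent with a singular point). Quadratic part: -u**2 + v**2. Cubic part: -2*u**2*v + u*v**2 - 2*v**3.
The quadratic part v**2 - u**2 = (v − u)(v + u) splits into two distinct linear factors, so there are two distinct tangent lines y − -1 = ±(x − 2) — this is a node (ordinary double point).
Classification: node.


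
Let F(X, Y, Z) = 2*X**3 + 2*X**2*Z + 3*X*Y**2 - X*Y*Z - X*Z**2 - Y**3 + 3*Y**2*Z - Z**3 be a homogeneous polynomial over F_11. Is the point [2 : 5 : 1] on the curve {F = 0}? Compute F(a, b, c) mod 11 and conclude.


F(2,5,1) ≡ 1 (mod 11); P is NOT on the curve.

Evaluate F(2, 5, 1) term-by-term (mod 11).
  2*X**3 ↦ 2·8·1·1 = 16
  2*X**2*Z ↦ 2·4·1·1 = 8
  3*X*Y**2 ↦ 3·2·25·1 = 150
  -X*Y*Z ↦ -1·2·5·1 = -10
  -X*Z**2 ↦ -1·2·1·1 = -2
  -Y**3 ↦ -1·1·125·1 = -125
  3*Y**2*Z ↦ 3·1·25·1 = 75
  -Z**3 ↦ -1·1·1·1 = -1
Sum: F(2, 5, 1) = (16) + (8) + (150) + (-10) + (-2) + (-125) + (75) + (-1) = 111.
Reducing mod 11: 111 ≡ 1 (mod 11).
Since F(a, b, c) ≡ 1 ≠ 0 (mod 11), P does NOT lie on the curve.


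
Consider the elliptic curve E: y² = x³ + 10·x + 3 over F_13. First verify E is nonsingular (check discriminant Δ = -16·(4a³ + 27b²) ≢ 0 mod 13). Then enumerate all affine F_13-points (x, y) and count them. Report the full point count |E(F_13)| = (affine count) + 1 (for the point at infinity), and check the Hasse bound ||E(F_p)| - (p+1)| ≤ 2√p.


Affine points = {(0, 4), (0, 9), (1, 1), (1, 12), (4, 4), (4, 9), (5, 3), (5, 10), (7, 0), (8, 6), (8, 7), (9, 4), (9, 9), (11, 1), (11, 12)}; affine count = 15; |E(F_13)| = 16.

Discriminant check: Δ ∝ 4a³ + 27b² = 4·10³ + 27·3² = 4·1000 + 27·9 ≡ 5 (mod 13). Nonzero ⇒ E is nonsingular.
For each x ∈ F_13, compute rhs = x³ + 10·x + 3 mod 13, then count y ∈ F_13 with y² ≡ rhs.
  x = 0: rhs = 3, matching y values: 4, 9 (2 points).
  x = 1: rhs = 1, matching y values: 1, 12 (2 points).
  x = 2: rhs = 5, matching y values: none (0 points).
  x = 3: rhs = 8, matching y values: none (0 points).
  x = 4: rhs = 3, matching y values: 4, 9 (2 points).
  x = 5: rhs = 9, matching y values: 3, 10 (2 points).
  x = 6: rhs = 6, matching y values: none (0 points).
  x = 7: rhs = 0, matching y values: 0 (1 points).
  x = 8: rhs = 10, matching y values: 6, 7 (2 points).
  x = 9: rhs = 3, matching y values: 4, 9 (2 points).
  x = 10: rhs = 11, matching y values: none (0 points).
  x = 11: rhs = 1, matching y values: 1, 12 (2 points).
  x = 12: rhs = 5, matching y values: none (0 points).
Total affine count: 15.
Full point count |E(F_13)| = 15 + 1 = 16.
Hasse bound: |16 − (13+1)| = |2| = 2 ≤ 2√13 ≈ 7.2111 ✓.


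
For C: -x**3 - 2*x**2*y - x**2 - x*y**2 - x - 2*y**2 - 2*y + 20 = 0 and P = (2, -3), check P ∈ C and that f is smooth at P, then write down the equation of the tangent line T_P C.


Tangent line at P: -2*x + 14*y + 46 = 0.

Step 1: f(2, -3) = 0, so P lies on C.
Step 2: partial derivatives
  f_x(x, y) = -3*x**2 - 4*x*y - 2*x - y**2 - 1, f_y(x, y) = -2*x**2 - 2*x*y - 4*y - 2.
  f_x(P) = -2, f_y(P) = 14 (gradient nonzero, so P is smooth).
Step 3: tangent line at P: -2·(x − 2) + 14·(y − -3) = 0.
Expanding: -2*x + 14*y + 46 = 0.


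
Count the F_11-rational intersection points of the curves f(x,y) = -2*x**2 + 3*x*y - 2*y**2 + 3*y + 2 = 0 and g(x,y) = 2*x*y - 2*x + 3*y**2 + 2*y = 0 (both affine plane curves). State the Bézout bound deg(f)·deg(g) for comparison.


Common zeros: {(3, 2)}; count = 1; Bézout bound = 4.

deg(f) = 2, deg(g) = 2, so Bézout bound = 4.
Scan x ∈ F_11. For each x, list the y ∈ F_11 with f(x, y) ≡ 0 and those with g(x, y) ≡ 0 (mod 11); the common zeros in that column are the intersection.
  x = 0: f ≡ 0 at y ∈ {2, 5}; g ≡ 0 at y ∈ {0, 3}; common: ∅.
  x = 1: f ≡ 0 at y ∈ {0, 3}; g ≡ 0 at y ∈ ∅; common: ∅.
  x = 2: f ≡ 0 at y ∈ {5}; g ≡ 0 at y ∈ ∅; common: ∅.
  x = 3: f ≡ 0 at y ∈ {2, 4}; g ≡ 0 at y ∈ {2, 10}; common: {2}.
  x = 4: f ≡ 0 at y ∈ ∅; g ≡ 0 at y ∈ {7, 8}; common: ∅.
  x = 5: f ≡ 0 at y ∈ ∅; g ≡ 0 at y ∈ {9}; common: ∅.
  x = 6: f ≡ 0 at y ∈ ∅; g ≡ 0 at y ∈ ∅; common: ∅.
  x = 7: f ≡ 0 at y ∈ ∅; g ≡ 0 at y ∈ ∅; common: ∅.
  x = 8: f ≡ 0 at y ∈ ∅; g ≡ 0 at y ∈ ∅; common: ∅.
  x = 9: f ≡ 0 at y ∈ {1, 3}; g ≡ 0 at y ∈ {4}; common: ∅.
  x = 10: f ≡ 0 at y ∈ {0}; g ≡ 0 at y ∈ {5, 6}; common: ∅.
Collecting: common zeros = {(3, 2)}, so the count is 1.
Comparison with the Bézout bound: 1 ≤ 4 = deg(f)·deg(g), as expected for curves with no common component (the affine F_11-count falls short of the bound because intersections may lie at infinity, over extension fields, or carry multiplicity).


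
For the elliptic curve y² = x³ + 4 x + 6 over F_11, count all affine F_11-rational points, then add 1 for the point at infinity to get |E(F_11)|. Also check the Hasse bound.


Affine points = {(1, 0), (2, 0), (3, 1), (3, 10), (4, 3), (4, 8), (6, 2), (6, 9), (7, 5), (7, 6), (8, 0), (9, 1), (9, 10), (10, 1), (10, 10)}; affine count = 15; |E(F_11)| = 16.

Discriminant check: Δ ∝ 4a³ + 27b² = 4·4³ + 27·6² = 4·64 + 27·36 ≡ 7 (mod 11). Nonzero ⇒ E is nonsingular.
For each x ∈ F_11, compute rhs = x³ + 4·x + 6 mod 11, then count y ∈ F_11 with y² ≡ rhs.
  x = 0: rhs = 6, matching y values: none (0 points).
  x = 1: rhs = 0, matching y values: 0 (1 points).
  x = 2: rhs = 0, matching y values: 0 (1 points).
  x = 3: rhs = 1, matching y values: 1, 10 (2 points).
  x = 4: rhs = 9, matching y values: 3, 8 (2 points).
  x = 5: rhs = 8, matching y values: none (0 points).
  x = 6: rhs = 4, matching y values: 2, 9 (2 points).
  x = 7: rhs = 3, matching y values: 5, 6 (2 points).
  x = 8: rhs = 0, matching y values: 0 (1 points).
  x = 9: rhs = 1, matching y values: 1, 10 (2 points).
  x = 10: rhs = 1, matching y values: 1, 10 (2 points).
Total affine count: 15.
Full point count |E(F_11)| = 15 + 1 = 16.
Hasse bound: |16 − (11+1)| = |4| = 4 ≤ 2√11 ≈ 6.6332 ✓.


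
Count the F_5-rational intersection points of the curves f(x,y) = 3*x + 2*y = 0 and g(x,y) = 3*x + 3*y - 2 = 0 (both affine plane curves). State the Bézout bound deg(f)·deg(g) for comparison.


Common zeros: {(2, 2)}; count = 1; Bézout bound = 1.

deg(f) = 1, deg(g) = 1, so Bézout bound = 1.
Scan x ∈ F_5. For each x, list the y ∈ F_5 with f(x, y) ≡ 0 and those with g(x, y) ≡ 0 (mod 5); the common zeros in that column are the intersection.
  x = 0: f ≡ 0 at y ∈ {0}; g ≡ 0 at y ∈ {4}; common: ∅.
  x = 1: f ≡ 0 at y ∈ {1}; g ≡ 0 at y ∈ {3}; common: ∅.
  x = 2: f ≡ 0 at y ∈ {2}; g ≡ 0 at y ∈ {2}; common: {2}.
  x = 3: f ≡ 0 at y ∈ {3}; g ≡ 0 at y ∈ {1}; common: ∅.
  x = 4: f ≡ 0 at y ∈ {4}; g ≡ 0 at y ∈ {0}; common: ∅.
Collecting: common zeros = {(2, 2)}, so the count is 1.
Comparison with the Bézout bound: 1 ≤ 1 = deg(f)·deg(g), as expected for curves with no common component (the bound is attained).


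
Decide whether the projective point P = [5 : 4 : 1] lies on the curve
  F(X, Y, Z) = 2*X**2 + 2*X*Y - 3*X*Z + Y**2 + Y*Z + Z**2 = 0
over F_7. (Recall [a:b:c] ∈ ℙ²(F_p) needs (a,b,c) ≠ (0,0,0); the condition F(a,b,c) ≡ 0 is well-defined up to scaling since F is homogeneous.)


F(5,4,1) ≡ 5 (mod 7); P is NOT on the curve.

Evaluate F(5, 4, 1) term-by-term (mod 7).
  2*X**2 ↦ 2·25·1·1 = 50
  2*X*Y ↦ 2·5·4·1 = 40
  -3*X*Z ↦ -3·5·1·1 = -15
  Y**2 ↦ 1·1·16·1 = 16
  Y*Z ↦ 1·1·4·1 = 4
  Z**2 ↦ 1·1·1·1 = 1
Sum: F(5, 4, 1) = (50) + (40) + (-15) + (16) + (4) + (1) = 96.
Reducing mod 7: 96 ≡ 5 (mod 7).
Since F(a, b, c) ≡ 5 ≠ 0 (mod 7), P does NOT lie on the curve.


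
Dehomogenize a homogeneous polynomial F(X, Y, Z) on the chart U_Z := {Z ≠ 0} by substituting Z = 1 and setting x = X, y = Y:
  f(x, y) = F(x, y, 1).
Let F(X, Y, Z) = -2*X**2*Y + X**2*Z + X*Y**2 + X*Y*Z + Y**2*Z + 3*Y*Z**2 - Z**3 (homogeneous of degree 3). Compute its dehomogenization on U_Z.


f(x, y) = -2*x**2*y + x**2 + x*y**2 + x*y + y**2 + 3*y - 1

On U_Z we set Z = 1. Each monomial c·X^i·Y^j·Z^k in F becomes c·x^i·y^j·1^k = c·x^i·y^j.
Substituting Z = 1: F(X, Y, 1) = -2*x**2*y + x**2 + x*y**2 + x*y + y**2 + 3*y - 1.
Note: deg(f) ≤ deg(F) = 3; strict inequality happens when F is divisible by Z (lost terms).


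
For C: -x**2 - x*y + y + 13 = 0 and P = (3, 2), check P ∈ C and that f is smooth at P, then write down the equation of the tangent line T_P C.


Tangent line at P: -8*x - 2*y + 28 = 0.

Step 1: f(3, 2) = 0, so P lies on C.
Step 2: partial derivatives
  f_x(x, y) = -2*x - y, f_y(x, y) = 1 - x.
  f_x(P) = -8, f_y(P) = -2 (gradient nonzero, so P is smooth).
Step 3: tangent line at P: -8·(x − 3) + -2·(y − 2) = 0.
Expanding: -8*x - 2*y + 28 = 0.


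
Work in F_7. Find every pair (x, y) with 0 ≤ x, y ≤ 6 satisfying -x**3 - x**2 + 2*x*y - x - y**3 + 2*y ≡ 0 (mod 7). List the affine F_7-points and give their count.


Affine F_7-points: {(0, 0), (0, 3), (0, 4), (1, 1), (2, 0), (3, 3), (4, 0), (6, 1), (6, 2), (6, 4)}; count = 10.

For each of the 49 pairs (x, y) ∈ F_7², evaluate f(x, y) mod 7. Record the zeros.
  x = 0: [0↦0, 1↦1, 2↦3, 3↦0, 4↦0, 5↦4, 6↦6]  zeros at y ∈ {0, 3, 4}
  x = 1: [0↦4, 1↦0, 2↦4, 3↦3, 4↦5, 5↦4, 6↦1]  zeros at y ∈ {1}
  x = 2: [0↦0, 1↦5, 2↦4, 3↦5, 4↦2, 5↦3, 6↦2]  zeros at y ∈ {0}
  x = 3: [0↦3, 1↦3, 2↦4, 3↦0, 4↦6, 5↦2, 6↦3]  zeros at y ∈ {3}
  x = 4: [0↦0, 1↦2, 2↦5, 3↦3, 4↦4, 5↦2, 6↦5]  zeros at y ∈ {0}
  x = 5: [0↦6, 1↦3, 2↦1, 3↦1, 4↦4, 5↦4, 6↦2]  zeros at y ∈ ∅
  x = 6: [0↦1, 1↦0, 2↦0, 3↦2, 4↦0, 5↦2, 6↦2]  zeros at y ∈ {1, 2, 4}
Collecting zeros: affine points = {(0, 0), (0, 3), (0, 4), (1, 1), (2, 0), (3, 3), (4, 0), (6, 1), (6, 2), (6, 4)}.
Total count |C(F_7)_aff| = 10.


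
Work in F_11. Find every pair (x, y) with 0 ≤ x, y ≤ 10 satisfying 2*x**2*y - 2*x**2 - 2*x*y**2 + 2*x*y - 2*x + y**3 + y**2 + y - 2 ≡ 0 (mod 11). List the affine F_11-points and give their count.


Affine F_11-points: {(3, 5), (5, 5), (6, 1), (6, 9), (10, 3), (10, 7), (10, 9)}; count = 7.

For each of the 121 pairs (x, y) ∈ F_11², evaluate f(x, y) mod 11. Record the zeros.
  x = 0: [0↦9, 1↦1, 2↦1, 3↦4, 4↦5, 5↦10, 6↦3, 7↦1, 8↦10, 9↦3, 10↦8]  zeros at y ∈ ∅
  x = 1: [0↦5, 1↦10, 2↦8, 3↦5, 4↦7, 5↦9, 6↦6, 7↦4, 8↦9, 9↦5, 10↦9]  zeros at y ∈ ∅
  x = 2: [0↦8, 1↦8, 2↦8, 3↦3, 4↦10, 5↦2, 6↦7, 7↦9, 8↦3, 9↦6, 10↦2]  zeros at y ∈ ∅
  x = 3: [0↦7, 1↦6, 2↦1, 3↦9, 4↦3, 5↦0, 6↦6, 7↦5, 8↦3, 9↦6, 10↦9]  zeros at y ∈ {5}
  x = 4: [0↦2, 1↦4, 2↦9, 3↦1, 4↦8, 5↦3, 6↦3, 7↦3, 8↦9, 9↦5, 10↦8]  zeros at y ∈ ∅
  x = 5: [0↦4, 1↦2, 2↦10, 3↦1, 4↦3, 5↦0, 6↦9, 7↦3, 8↦10, 9↦3, 10↦10]  zeros at y ∈ {5}
  x = 6: [0↦2, 1↦0, 2↦4, 3↦9, 4↦10, 5↦2, 6↦2, 7↦5, 8↦6, 9↦0, 10↦4]  zeros at y ∈ {1, 9}
  x = 7: [0↦7, 1↦9, 2↦2, 3↦3, 4↦7, 5↦9, 6↦4, 7↦9, 8↦8, 9↦7, 10↦1]  zeros at y ∈ ∅
  x = 8: [0↦8, 1↦7, 2↦4, 3↦5, 4↦5, 5↦10, 6↦4, 7↦4, 8↦5, 9↦2, 10↦1]  zeros at y ∈ ∅
  x = 9: [0↦5, 1↦5, 2↦10, 3↦4, 4↦4, 5↦5, 6↦2, 7↦1, 8↦8, 9↦7, 10↦4]  zeros at y ∈ ∅
  x = 10: [0↦9, 1↦3, 2↦9, 3↦0, 4↦4, 5↦5, 6↦9, 7↦0, 8↦6, 9↦0, 10↦10]  zeros at y ∈ {3, 7, 9}
Collecting zeros: affine points = {(3, 5), (5, 5), (6, 1), (6, 9), (10, 3), (10, 7), (10, 9)}.
Total count |C(F_11)_aff| = 7.


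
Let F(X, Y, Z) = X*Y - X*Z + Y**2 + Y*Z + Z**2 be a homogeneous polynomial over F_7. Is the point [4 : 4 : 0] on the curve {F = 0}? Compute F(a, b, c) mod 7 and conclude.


F(4,4,0) ≡ 4 (mod 7); P is NOT on the curve.

Evaluate F(4, 4, 0) term-by-term (mod 7).
  X*Y ↦ 1·4·4·1 = 16
  -X*Z ↦ -1·4·1·0 = 0
  Y**2 ↦ 1·1·16·1 = 16
  Y*Z ↦ 1·1·4·0 = 0
  Z**2 ↦ 1·1·1·0 = 0
Sum: F(4, 4, 0) = (16) + (0) + (16) + (0) + (0) = 32.
Reducing mod 7: 32 ≡ 4 (mod 7).
Since F(a, b, c) ≡ 4 ≠ 0 (mod 7), P does NOT lie on the curve.


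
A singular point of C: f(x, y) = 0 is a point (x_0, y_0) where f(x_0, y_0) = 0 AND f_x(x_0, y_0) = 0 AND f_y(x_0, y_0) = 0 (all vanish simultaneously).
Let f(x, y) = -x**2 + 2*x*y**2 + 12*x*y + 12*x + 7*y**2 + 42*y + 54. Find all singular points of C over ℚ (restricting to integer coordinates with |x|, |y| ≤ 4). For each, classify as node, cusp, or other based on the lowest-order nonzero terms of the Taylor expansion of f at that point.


Singular points: {(-3, -3)}; classification: node.

Compute partial derivatives:
  f_x = -2*x + 2*y**2 + 12*y + 12.
  f_y = 4*x*y + 12*x + 14*y + 42.
Scan x_0 ∈ {−4, ..., 4}. For each x_0, f_y(x_0, y) is a polynomial in y; find its integer roots y ∈ {−4, ..., 4}, then test f_x and f at those candidates.
  x = -4: f_y(-4, y) = -2*y - 6; vanishes at y ∈ {-3}. (-4, -3): f_x = 2 ≠ 0.
  x = -3: f_y(-3, y) = 2*y + 6; vanishes at y ∈ {-3}. (-3, -3): f_x = 0, f = 0 — SINGULAR.
  x = -2: f_y(-2, y) = 6*y + 18; vanishes at y ∈ {-3}. (-2, -3): f_x = -2 ≠ 0.
  x = -1: f_y(-1, y) = 10*y + 30; vanishes at y ∈ {-3}. (-1, -3): f_x = -4 ≠ 0.
  x = 0: f_y(0, y) = 14*y + 42; vanishes at y ∈ {-3}. (0, -3): f_x = -6 ≠ 0.
  x = 1: f_y(1, y) = 18*y + 54; vanishes at y ∈ {-3}. (1, -3): f_x = -8 ≠ 0.
  x = 2: f_y(2, y) = 22*y + 66; vanishes at y ∈ {-3}. (2, -3): f_x = -10 ≠ 0.
  x = 3: f_y(3, y) = 26*y + 78; vanishes at y ∈ {-3}. (3, -3): f_x = -12 ≠ 0.
  x = 4: f_y(4, y) = 30*y + 90; vanishes at y ∈ {-3}. (4, -3): f_x = -14 ≠ 0.
Only singular point on the grid: (-3, -3).
Classify: substitute x = -3 + u, y = -3 + v and expand: f = -u**2 + 2*u*v**2 + v**2.
No constant or linear terms (consistent with a singular point). Quadratic part: -u**2 + v**2. Cubic part: 2*u*v**2.
The quadratic part v**2 - u**2 = (v − u)(v + u) splits into two distinct linear factors, so there are two distinct tangent lines y − -3 = ±(x − -3) — this is a node (ordinary double point).
Classification: node.


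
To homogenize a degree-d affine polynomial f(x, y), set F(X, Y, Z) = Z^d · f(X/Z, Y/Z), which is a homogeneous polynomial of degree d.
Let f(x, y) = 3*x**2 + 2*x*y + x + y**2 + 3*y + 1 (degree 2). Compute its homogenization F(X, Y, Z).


F(X, Y, Z) = 3*X**2 + 2*X*Y + X*Z + Y**2 + 3*Y*Z + Z**2

deg(f) = 2.
Substitute x = X/Z, y = Y/Z into f, then multiply by Z^2.
  monomial 3·x^2·y^0 ↦ 3·X^2·Y^0·Z^0.
  monomial 2·x^1·y^1 ↦ 2·X^1·Y^1·Z^0.
  monomial 1·x^1·y^0 ↦ 1·X^1·Y^0·Z^1.
  monomial 1·x^0·y^2 ↦ 1·X^0·Y^2·Z^0.
  monomial 3·x^0·y^1 ↦ 3·X^0·Y^1·Z^1.
  monomial 1·x^0·y^0 ↦ 1·X^0·Y^0·Z^2.
Collecting: F(X, Y, Z) = 3*X**2 + 2*X*Y + X*Z + Y**2 + 3*Y*Z + Z**2.


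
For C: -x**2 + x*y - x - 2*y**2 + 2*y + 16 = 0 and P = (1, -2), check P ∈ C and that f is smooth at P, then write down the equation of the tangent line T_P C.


Tangent line at P: -5*x + 11*y + 27 = 0.

Step 1: f(1, -2) = 0, so P lies on C.
Step 2: partial derivatives
  f_x(x, y) = -2*x + y - 1, f_y(x, y) = x - 4*y + 2.
  f_x(P) = -5, f_y(P) = 11 (gradient nonzero, so P is smooth).
Step 3: tangent line at P: -5·(x − 1) + 11·(y − -2) = 0.
Expanding: -5*x + 11*y + 27 = 0.


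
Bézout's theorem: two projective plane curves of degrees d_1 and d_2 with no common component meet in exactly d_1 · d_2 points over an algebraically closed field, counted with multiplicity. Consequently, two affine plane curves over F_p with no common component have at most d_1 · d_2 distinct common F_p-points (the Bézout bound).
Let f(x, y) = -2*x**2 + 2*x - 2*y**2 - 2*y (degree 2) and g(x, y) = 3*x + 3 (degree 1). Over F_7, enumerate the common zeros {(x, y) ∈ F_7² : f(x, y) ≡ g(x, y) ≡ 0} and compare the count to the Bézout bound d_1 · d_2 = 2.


Common zeros: {(6, 3)}; count = 1; Bézout bound = 2.

deg(f) = 2, deg(g) = 1, so Bézout bound = 2.
Scan x ∈ F_7. For each x, list the y ∈ F_7 with f(x, y) ≡ 0 and those with g(x, y) ≡ 0 (mod 7); the common zeros in that column are the intersection.
  x = 0: f ≡ 0 at y ∈ {0, 6}; g ≡ 0 at y ∈ ∅; common: ∅.
  x = 1: f ≡ 0 at y ∈ {0, 6}; g ≡ 0 at y ∈ ∅; common: ∅.
  x = 2: f ≡ 0 at y ∈ {3}; g ≡ 0 at y ∈ ∅; common: ∅.
  x = 3: f ≡ 0 at y ∈ ∅; g ≡ 0 at y ∈ ∅; common: ∅.
  x = 4: f ≡ 0 at y ∈ {1, 5}; g ≡ 0 at y ∈ ∅; common: ∅.
  x = 5: f ≡ 0 at y ∈ ∅; g ≡ 0 at y ∈ ∅; common: ∅.
  x = 6: f ≡ 0 at y ∈ {3}; g ≡ 0 at y ∈ {0, 1, 2, 3, 4, 5, 6}; common: {3}.
Collecting: common zeros = {(6, 3)}, so the count is 1.
Comparison with the Bézout bound: 1 ≤ 2 = deg(f)·deg(g), as expected for curves with no common component (the affine F_7-count falls short of the bound because intersections may lie at infinity, over extension fields, or carry multiplicity).


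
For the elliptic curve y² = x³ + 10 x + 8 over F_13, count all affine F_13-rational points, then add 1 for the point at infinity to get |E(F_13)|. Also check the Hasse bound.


Affine points = {(2, 6), (2, 7), (3, 0), (5, 1), (5, 12), (10, 4), (10, 9), (12, 6), (12, 7)}; affine count = 9; |E(F_13)| = 10.

Discriminant check: Δ ∝ 4a³ + 27b² = 4·10³ + 27·8² = 4·1000 + 27·64 ≡ 8 (mod 13). Nonzero ⇒ E is nonsingular.
For each x ∈ F_13, compute rhs = x³ + 10·x + 8 mod 13, then count y ∈ F_13 with y² ≡ rhs.
  x = 0: rhs = 8, matching y values: none (0 points).
  x = 1: rhs = 6, matching y values: none (0 points).
  x = 2: rhs = 10, matching y values: 6, 7 (2 points).
  x = 3: rhs = 0, matching y values: 0 (1 points).
  x = 4: rhs = 8, matching y values: none (0 points).
  x = 5: rhs = 1, matching y values: 1, 12 (2 points).
  x = 6: rhs = 11, matching y values: none (0 points).
  x = 7: rhs = 5, matching y values: none (0 points).
  x = 8: rhs = 2, matching y values: none (0 points).
  x = 9: rhs = 8, matching y values: none (0 points).
  x = 10: rhs = 3, matching y values: 4, 9 (2 points).
  x = 11: rhs = 6, matching y values: none (0 points).
  x = 12: rhs = 10, matching y values: 6, 7 (2 points).
Total affine count: 9.
Full point count |E(F_13)| = 9 + 1 = 10.
Hasse bound: |10 − (13+1)| = |-4| = 4 ≤ 2√13 ≈ 7.2111 ✓.


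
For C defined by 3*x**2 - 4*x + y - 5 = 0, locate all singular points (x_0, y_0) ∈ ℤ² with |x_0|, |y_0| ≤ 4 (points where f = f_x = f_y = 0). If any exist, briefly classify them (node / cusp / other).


No singular points in the scanned grid; C is smooth there.

Compute partial derivatives:
  f_x = 6*x - 4.
  f_y = 1.
f_y = 1 is a nonzero constant, so f_y never vanishes: no point (x, y) can satisfy f = f_x = f_y = 0. In particular no (x, y) ∈ {−4, ..., 4}² is singular; the curve is smooth.


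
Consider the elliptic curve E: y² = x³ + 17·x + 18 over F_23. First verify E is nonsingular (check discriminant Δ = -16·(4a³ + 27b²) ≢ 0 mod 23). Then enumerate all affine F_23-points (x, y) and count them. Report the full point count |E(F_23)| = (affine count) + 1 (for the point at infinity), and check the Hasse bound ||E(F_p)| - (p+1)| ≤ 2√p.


Affine points = {(0, 8), (0, 15), (1, 6), (1, 17), (3, 2), (3, 21), (4, 9), (4, 14), (9, 7), (9, 16), (11, 8), (11, 15), (12, 8), (12, 15), (16, 4), (16, 19), (19, 1), (19, 22), (20, 3), (20, 20), (22, 0)}; affine count = 21; |E(F_23)| = 22.

Discriminant check: Δ ∝ 4a³ + 27b² = 4·17³ + 27·18² = 4·4913 + 27·324 ≡ 18 (mod 23). Nonzero ⇒ E is nonsingular.
For each x ∈ F_23, compute rhs = x³ + 17·x + 18 mod 23, then count y ∈ F_23 with y² ≡ rhs.
  x = 0: rhs = 18, matching y values: 8, 15 (2 points).
  x = 1: rhs = 13, matching y values: 6, 17 (2 points).
  x = 2: rhs = 14, matching y values: none (0 points).
  x = 3: rhs = 4, matching y values: 2, 21 (2 points).
  x = 4: rhs = 12, matching y values: 9, 14 (2 points).
  x = 5: rhs = 21, matching y values: none (0 points).
  x = 6: rhs = 14, matching y values: none (0 points).
  x = 7: rhs = 20, matching y values: none (0 points).
  x = 8: rhs = 22, matching y values: none (0 points).
  x = 9: rhs = 3, matching y values: 7, 16 (2 points).
  x = 10: rhs = 15, matching y values: none (0 points).
  x = 11: rhs = 18, matching y values: 8, 15 (2 points).
  x = 12: rhs = 18, matching y values: 8, 15 (2 points).
  x = 13: rhs = 21, matching y values: none (0 points).
  x = 14: rhs = 10, matching y values: none (0 points).
  x = 15: rhs = 14, matching y values: none (0 points).
  x = 16: rhs = 16, matching y values: 4, 19 (2 points).
  x = 17: rhs = 22, matching y values: none (0 points).
  x = 18: rhs = 15, matching y values: none (0 points).
  x = 19: rhs = 1, matching y values: 1, 22 (2 points).
  x = 20: rhs = 9, matching y values: 3, 20 (2 points).
  x = 21: rhs = 22, matching y values: none (0 points).
  x = 22: rhs = 0, matching y values: 0 (1 points).
Total affine count: 21.
Full point count |E(F_23)| = 21 + 1 = 22.
Hasse bound: |22 − (23+1)| = |-2| = 2 ≤ 2√23 ≈ 9.5917 ✓.


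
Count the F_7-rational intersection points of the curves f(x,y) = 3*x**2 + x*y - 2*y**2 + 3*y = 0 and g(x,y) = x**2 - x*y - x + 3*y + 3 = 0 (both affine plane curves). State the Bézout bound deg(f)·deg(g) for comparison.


Common zeros: {(2, 2), (6, 4)}; count = 2; Bézout bound = 4.

deg(f) = 2, deg(g) = 2, so Bézout bound = 4.
Scan x ∈ F_7. For each x, list the y ∈ F_7 with f(x, y) ≡ 0 and those with g(x, y) ≡ 0 (mod 7); the common zeros in that column are the intersection.
  x = 0: f ≡ 0 at y ∈ {0, 5}; g ≡ 0 at y ∈ {6}; common: ∅.
  x = 1: f ≡ 0 at y ∈ ∅; g ≡ 0 at y ∈ {2}; common: ∅.
  x = 2: f ≡ 0 at y ∈ {2, 4}; g ≡ 0 at y ∈ {2}; common: {2}.
  x = 3: f ≡ 0 at y ∈ {5}; g ≡ 0 at y ∈ ∅; common: ∅.
  x = 4: f ≡ 0 at y ∈ ∅; g ≡ 0 at y ∈ {1}; common: ∅.
  x = 5: f ≡ 0 at y ∈ ∅; g ≡ 0 at y ∈ {1}; common: ∅.
  x = 6: f ≡ 0 at y ∈ {4}; g ≡ 0 at y ∈ {4}; common: {4}.
Collecting: common zeros = {(2, 2), (6, 4)}, so the count is 2.
Comparison with the Bézout bound: 2 ≤ 4 = deg(f)·deg(g), as expected for curves with no common component (the affine F_7-count falls short of the bound because intersections may lie at infinity, over extension fields, or carry multiplicity).


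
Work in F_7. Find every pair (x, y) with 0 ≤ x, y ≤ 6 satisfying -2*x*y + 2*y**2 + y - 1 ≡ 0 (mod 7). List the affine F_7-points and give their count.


Affine F_7-points: {(0, 4), (0, 6), (1, 1), (1, 3), (4, 2), (4, 5)}; count = 6.

For each of the 49 pairs (x, y) ∈ F_7², evaluate f(x, y) mod 7. Record the zeros.
  x = 0: [0↦6, 1↦2, 2↦2, 3↦6, 4↦0, 5↦5, 6↦0]  zeros at y ∈ {4, 6}
  x = 1: [0↦6, 1↦0, 2↦5, 3↦0, 4↦6, 5↦2, 6↦2]  zeros at y ∈ {1, 3}
  x = 2: [0↦6, 1↦5, 2↦1, 3↦1, 4↦5, 5↦6, 6↦4]  zeros at y ∈ ∅
  x = 3: [0↦6, 1↦3, 2↦4, 3↦2, 4↦4, 5↦3, 6↦6]  zeros at y ∈ ∅
  x = 4: [0↦6, 1↦1, 2↦0, 3↦3, 4↦3, 5↦0, 6↦1]  zeros at y ∈ {2, 5}
  x = 5: [0↦6, 1↦6, 2↦3, 3↦4, 4↦2, 5↦4, 6↦3]  zeros at y ∈ ∅
  x = 6: [0↦6, 1↦4, 2↦6, 3↦5, 4↦1, 5↦1, 6↦5]  zeros at y ∈ ∅
Collecting zeros: affine points = {(0, 4), (0, 6), (1, 1), (1, 3), (4, 2), (4, 5)}.
Total count |C(F_7)_aff| = 6.


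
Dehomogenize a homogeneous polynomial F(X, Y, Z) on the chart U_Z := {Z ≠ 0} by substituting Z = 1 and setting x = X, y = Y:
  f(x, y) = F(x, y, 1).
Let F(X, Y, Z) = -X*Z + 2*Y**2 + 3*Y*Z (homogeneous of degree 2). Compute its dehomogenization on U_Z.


f(x, y) = -x + 2*y**2 + 3*y

On U_Z we set Z = 1. Each monomial c·X^i·Y^j·Z^k in F becomes c·x^i·y^j·1^k = c·x^i·y^j.
Substituting Z = 1: F(X, Y, 1) = -x + 2*y**2 + 3*y.
Note: deg(f) ≤ deg(F) = 2; strict inequality happens when F is divisible by Z (lost terms).


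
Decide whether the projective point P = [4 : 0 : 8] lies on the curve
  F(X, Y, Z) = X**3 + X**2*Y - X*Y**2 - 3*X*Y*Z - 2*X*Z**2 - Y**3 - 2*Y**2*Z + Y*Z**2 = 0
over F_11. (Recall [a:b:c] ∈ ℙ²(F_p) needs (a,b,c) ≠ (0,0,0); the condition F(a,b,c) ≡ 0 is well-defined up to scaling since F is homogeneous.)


F(4,0,8) ≡ 3 (mod 11); P is NOT on the curve.

Evaluate F(4, 0, 8) term-by-term (mod 11).
  X**3 ↦ 1·64·1·1 = 64
  X**2*Y ↦ 1·16·0·1 = 0
  -X*Y**2 ↦ -1·4·0·1 = 0
  -3*X*Y*Z ↦ -3·4·0·8 = 0
  -2*X*Z**2 ↦ -2·4·1·64 = -512
  -Y**3 ↦ -1·1·0·1 = 0
  -2*Y**2*Z ↦ -2·1·0·8 = 0
  Y*Z**2 ↦ 1·1·0·64 = 0
Sum: F(4, 0, 8) = (64) + (0) + (0) + (0) + (-512) + (0) + (0) + (0) = -448.
Reducing mod 11: -448 ≡ 3 (mod 11).
Since F(a, b, c) ≡ 3 ≠ 0 (mod 11), P does NOT lie on the curve.


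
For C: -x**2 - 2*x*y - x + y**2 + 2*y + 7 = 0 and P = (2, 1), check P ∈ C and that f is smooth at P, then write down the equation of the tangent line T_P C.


Tangent line at P: 14 - 7*x = 0.

Step 1: f(2, 1) = 0, so P lies on C.
Step 2: partial derivatives
  f_x(x, y) = -2*x - 2*y - 1, f_y(x, y) = -2*x + 2*y + 2.
  f_x(P) = -7, f_y(P) = 0 (gradient nonzero, so P is smooth).
Step 3: tangent line at P: -7·(x − 2) + 0·(y − 1) = 0.
Expanding: 14 - 7*x = 0.


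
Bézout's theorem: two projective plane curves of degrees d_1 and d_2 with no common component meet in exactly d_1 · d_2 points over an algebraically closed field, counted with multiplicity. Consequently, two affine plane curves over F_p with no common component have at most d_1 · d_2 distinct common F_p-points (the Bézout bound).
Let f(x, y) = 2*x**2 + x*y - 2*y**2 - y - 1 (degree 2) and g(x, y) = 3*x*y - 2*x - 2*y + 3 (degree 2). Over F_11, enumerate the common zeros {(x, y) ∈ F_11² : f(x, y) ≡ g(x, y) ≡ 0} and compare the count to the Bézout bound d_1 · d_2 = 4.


Common zeros: {(5, 9)}; count = 1; Bézout bound = 4.

deg(f) = 2, deg(g) = 2, so Bézout bound = 4.
Scan x ∈ F_11. For each x, list the y ∈ F_11 with f(x, y) ≡ 0 and those with g(x, y) ≡ 0 (mod 11); the common zeros in that column are the intersection.
  x = 0: f ≡ 0 at y ∈ {2, 3}; g ≡ 0 at y ∈ {7}; common: ∅.
  x = 1: f ≡ 0 at y ∈ ∅; g ≡ 0 at y ∈ {10}; common: ∅.
  x = 2: f ≡ 0 at y ∈ ∅; g ≡ 0 at y ∈ {3}; common: ∅.
  x = 3: f ≡ 0 at y ∈ ∅; g ≡ 0 at y ∈ {2}; common: ∅.
  x = 4: f ≡ 0 at y ∈ {3, 4}; g ≡ 0 at y ∈ {6}; common: ∅.
  x = 5: f ≡ 0 at y ∈ {4, 9}; g ≡ 0 at y ∈ {9}; common: {9}.
  x = 6: f ≡ 0 at y ∈ ∅; g ≡ 0 at y ∈ {4}; common: ∅.
  x = 7: f ≡ 0 at y ∈ {5, 9}; g ≡ 0 at y ∈ {0}; common: ∅.
  x = 8: f ≡ 0 at y ∈ {1, 8}; g ≡ 0 at y ∈ ∅; common: ∅.
  x = 9: f ≡ 0 at y ∈ ∅; g ≡ 0 at y ∈ {5}; common: ∅.
  x = 10: f ≡ 0 at y ∈ {2, 8}; g ≡ 0 at y ∈ {1}; common: ∅.
Collecting: common zeros = {(5, 9)}, so the count is 1.
Comparison with the Bézout bound: 1 ≤ 4 = deg(f)·deg(g), as expected for curves with no common component (the affine F_11-count falls short of the bound because intersections may lie at infinity, over extension fields, or carry multiplicity).


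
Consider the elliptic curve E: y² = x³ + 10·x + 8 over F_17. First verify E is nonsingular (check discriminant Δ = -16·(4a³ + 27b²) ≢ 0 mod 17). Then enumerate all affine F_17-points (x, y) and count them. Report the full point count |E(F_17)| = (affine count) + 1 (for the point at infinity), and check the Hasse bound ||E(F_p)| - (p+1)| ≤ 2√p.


Affine points = {(0, 5), (0, 12), (1, 6), (1, 11), (2, 6), (2, 11), (5, 8), (5, 9), (7, 8), (7, 9), (11, 2), (11, 15), (14, 6), (14, 11)}; affine count = 14; |E(F_17)| = 15.

Discriminant check: Δ ∝ 4a³ + 27b² = 4·10³ + 27·8² = 4·1000 + 27·64 ≡ 16 (mod 17). Nonzero ⇒ E is nonsingular.
For each x ∈ F_17, compute rhs = x³ + 10·x + 8 mod 17, then count y ∈ F_17 with y² ≡ rhs.
  x = 0: rhs = 8, matching y values: 5, 12 (2 points).
  x = 1: rhs = 2, matching y values: 6, 11 (2 points).
  x = 2: rhs = 2, matching y values: 6, 11 (2 points).
  x = 3: rhs = 14, matching y values: none (0 points).
  x = 4: rhs = 10, matching y values: none (0 points).
  x = 5: rhs = 13, matching y values: 8, 9 (2 points).
  x = 6: rhs = 12, matching y values: none (0 points).
  x = 7: rhs = 13, matching y values: 8, 9 (2 points).
  x = 8: rhs = 5, matching y values: none (0 points).
  x = 9: rhs = 11, matching y values: none (0 points).
  x = 10: rhs = 3, matching y values: none (0 points).
  x = 11: rhs = 4, matching y values: 2, 15 (2 points).
  x = 12: rhs = 3, matching y values: none (0 points).
  x = 13: rhs = 6, matching y values: none (0 points).
  x = 14: rhs = 2, matching y values: 6, 11 (2 points).
  x = 15: rhs = 14, matching y values: none (0 points).
  x = 16: rhs = 14, matching y values: none (0 points).
Total affine count: 14.
Full point count |E(F_17)| = 14 + 1 = 15.
Hasse bound: |15 − (17+1)| = |-3| = 3 ≤ 2√17 ≈ 8.2462 ✓.


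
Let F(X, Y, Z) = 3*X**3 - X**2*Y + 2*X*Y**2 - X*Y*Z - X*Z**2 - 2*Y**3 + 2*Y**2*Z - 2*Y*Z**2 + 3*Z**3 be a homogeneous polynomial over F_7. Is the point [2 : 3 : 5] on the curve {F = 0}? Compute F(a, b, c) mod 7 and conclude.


F(2,3,5) ≡ 5 (mod 7); P is NOT on the curve.

Evaluate F(2, 3, 5) term-by-term (mod 7).
  3*X**3 ↦ 3·8·1·1 = 24
  -X**2*Y ↦ -1·4·3·1 = -12
  2*X*Y**2 ↦ 2·2·9·1 = 36
  -X*Y*Z ↦ -1·2·3·5 = -30
  -X*Z**2 ↦ -1·2·1·25 = -50
  -2*Y**3 ↦ -2·1·27·1 = -54
  2*Y**2*Z ↦ 2·1·9·5 = 90
  -2*Y*Z**2 ↦ -2·1·3·25 = -150
  3*Z**3 ↦ 3·1·1·125 = 375
Sum: F(2, 3, 5) = (24) + (-12) + (36) + (-30) + (-50) + (-54) + (90) + (-150) + (375) = 229.
Reducing mod 7: 229 ≡ 5 (mod 7).
Since F(a, b, c) ≡ 5 ≠ 0 (mod 7), P does NOT lie on the curve.


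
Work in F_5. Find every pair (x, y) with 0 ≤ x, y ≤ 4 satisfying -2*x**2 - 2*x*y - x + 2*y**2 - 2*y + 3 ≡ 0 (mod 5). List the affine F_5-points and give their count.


Affine F_5-points: {(0, 3), (1, 0), (1, 2), (4, 2), (4, 3)}; count = 5.

For each of the 25 pairs (x, y) ∈ F_5², evaluate f(x, y) mod 5. Record the zeros.
  x = 0: [0↦3, 1↦3, 2↦2, 3↦0, 4↦2]  zeros at y ∈ {3}
  x = 1: [0↦0, 1↦3, 2↦0, 3↦1, 4↦1]  zeros at y ∈ {0, 2}
  x = 2: [0↦3, 1↦4, 2↦4, 3↦3, 4↦1]  zeros at y ∈ ∅
  x = 3: [0↦2, 1↦1, 2↦4, 3↦1, 4↦2]  zeros at y ∈ ∅
  x = 4: [0↦2, 1↦4, 2↦0, 3↦0, 4↦4]  zeros at y ∈ {2, 3}
Collecting zeros: affine points = {(0, 3), (1, 0), (1, 2), (4, 2), (4, 3)}.
Total count |C(F_5)_aff| = 5.


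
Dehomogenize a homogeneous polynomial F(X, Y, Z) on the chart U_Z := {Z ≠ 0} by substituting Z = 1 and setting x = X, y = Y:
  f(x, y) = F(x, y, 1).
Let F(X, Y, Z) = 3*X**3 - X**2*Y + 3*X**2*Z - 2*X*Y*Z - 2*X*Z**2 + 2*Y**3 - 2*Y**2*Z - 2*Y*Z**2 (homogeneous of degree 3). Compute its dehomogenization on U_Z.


f(x, y) = 3*x**3 - x**2*y + 3*x**2 - 2*x*y - 2*x + 2*y**3 - 2*y**2 - 2*y

On U_Z we set Z = 1. Each monomial c·X^i·Y^j·Z^k in F becomes c·x^i·y^j·1^k = c·x^i·y^j.
Substituting Z = 1: F(X, Y, 1) = 3*x**3 - x**2*y + 3*x**2 - 2*x*y - 2*x + 2*y**3 - 2*y**2 - 2*y.
Note: deg(f) ≤ deg(F) = 3; strict inequality happens when F is divisible by Z (lost terms).


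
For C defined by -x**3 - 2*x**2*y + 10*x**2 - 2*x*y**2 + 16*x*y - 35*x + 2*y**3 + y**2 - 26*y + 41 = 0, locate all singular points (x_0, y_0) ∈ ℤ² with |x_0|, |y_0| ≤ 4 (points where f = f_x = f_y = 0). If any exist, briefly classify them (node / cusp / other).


Singular points: {(3, 1)}; classification: node.

Compute partial derivatives:
  f_x = -3*x**2 - 4*x*y + 20*x - 2*y**2 + 16*y - 35.
  f_y = -2*x**2 - 4*x*y + 16*x + 6*y**2 + 2*y - 26.
Scan x_0 ∈ {−4, ..., 4}. For each x_0, f_y(x_0, y) is a polynomial in y; find its integer roots y ∈ {−4, ..., 4}, then test f_x and f at those candidates.
  x = -4: f_y(-4, y) = 6*y**2 + 18*y - 122; no integer root y with |y| ≤ 4.
  x = -3: f_y(-3, y) = 6*y**2 + 14*y - 92; no integer root y with |y| ≤ 4.
  x = -2: f_y(-2, y) = 6*y**2 + 10*y - 66; no integer root y with |y| ≤ 4.
  x = -1: f_y(-1, y) = 6*y**2 + 6*y - 44; no integer root y with |y| ≤ 4.
  x = 0: f_y(0, y) = 6*y**2 + 2*y - 26; no integer root y with |y| ≤ 4.
  x = 1: f_y(1, y) = 6*y**2 - 2*y - 12; no integer root y with |y| ≤ 4.
  x = 2: f_y(2, y) = 6*y**2 - 6*y - 2; no integer root y with |y| ≤ 4.
  x = 3: f_y(3, y) = 6*y**2 - 10*y + 4; vanishes at y ∈ {1}. (3, 1): f_x = 0, f = 0 — SINGULAR.
  x = 4: f_y(4, y) = 6*y**2 - 14*y + 6; no integer root y with |y| ≤ 4.
Only singular point on the grid: (3, 1).
Classify: substitute x = 3 + u, y = 1 + v and expand: f = -u**3 - 2*u**2*v - u**2 - 2*u*v**2 + 2*v**3 + v**2.
No constant or linear terms (consistent with a singular point). Quadratic part: -u**2 + v**2. Cubic part: -u**3 - 2*u**2*v - 2*u*v**2 + 2*v**3.
The quadratic part v**2 - u**2 = (v − u)(v + u) splits into two distinct linear factors, so there are two distinct tangent lines y − 1 = ±(x − 3) — this is a node (ordinary double point).
Classification: node.


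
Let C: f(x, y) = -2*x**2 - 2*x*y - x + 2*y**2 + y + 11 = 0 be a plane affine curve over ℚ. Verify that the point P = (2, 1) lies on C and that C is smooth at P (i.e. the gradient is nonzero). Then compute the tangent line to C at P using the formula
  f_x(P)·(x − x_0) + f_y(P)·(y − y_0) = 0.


Tangent line at P: -11*x + y + 21 = 0.

Step 1: f(2, 1) = 0, so P lies on C.
Step 2: partial derivatives
  f_x(x, y) = -4*x - 2*y - 1, f_y(x, y) = -2*x + 4*y + 1.
  f_x(P) = -11, f_y(P) = 1 (gradient nonzero, so P is smooth).
Step 3: tangent line at P: -11·(x − 2) + 1·(y − 1) = 0.
Expanding: -11*x + y + 21 = 0.


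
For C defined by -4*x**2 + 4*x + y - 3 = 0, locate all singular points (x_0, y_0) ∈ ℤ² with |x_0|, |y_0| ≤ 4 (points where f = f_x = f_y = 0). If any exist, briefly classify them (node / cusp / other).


No singular points in the scanned grid; C is smooth there.

Compute partial derivatives:
  f_x = 4 - 8*x.
  f_y = 1.
f_y = 1 is a nonzero constant, so f_y never vanishes: no point (x, y) can satisfy f = f_x = f_y = 0. In particular no (x, y) ∈ {−4, ..., 4}² is singular; the curve is smooth.


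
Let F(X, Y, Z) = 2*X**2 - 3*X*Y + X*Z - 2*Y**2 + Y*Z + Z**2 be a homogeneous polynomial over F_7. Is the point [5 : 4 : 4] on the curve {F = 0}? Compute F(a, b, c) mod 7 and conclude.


F(5,4,4) ≡ 3 (mod 7); P is NOT on the curve.

Evaluate F(5, 4, 4) term-by-term (mod 7).
  2*X**2 ↦ 2·25·1·1 = 50
  -3*X*Y ↦ -3·5·4·1 = -60
  X*Z ↦ 1·5·1·4 = 20
  -2*Y**2 ↦ -2·1·16·1 = -32
  Y*Z ↦ 1·1·4·4 = 16
  Z**2 ↦ 1·1·1·16 = 16
Sum: F(5, 4, 4) = (50) + (-60) + (20) + (-32) + (16) + (16) = 10.
Reducing mod 7: 10 ≡ 3 (mod 7).
Since F(a, b, c) ≡ 3 ≠ 0 (mod 7), P does NOT lie on the curve.


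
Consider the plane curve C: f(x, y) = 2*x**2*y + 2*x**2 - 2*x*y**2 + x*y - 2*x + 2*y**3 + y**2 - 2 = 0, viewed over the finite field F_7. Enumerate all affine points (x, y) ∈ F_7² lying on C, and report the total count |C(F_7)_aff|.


Affine F_7-points: {(0, 5), (1, 5), (3, 1), (4, 4), (5, 6), (6, 4)}; count = 6.

For each of the 49 pairs (x, y) ∈ F_7², evaluate f(x, y) mod 7. Record the zeros.
  x = 0: [0↦5, 1↦1, 2↦4, 3↦5, 4↦2, 5↦0, 6↦4]  zeros at y ∈ {5}
  x = 1: [0↦5, 1↦2, 2↦2, 3↦3, 4↦3, 5↦0, 6↦6]  zeros at y ∈ {5}
  x = 2: [0↦2, 1↦4, 2↦5, 3↦3, 4↦3, 5↦3, 6↦1]  zeros at y ∈ ∅
  x = 3: [0↦3, 1↦0, 2↦6, 3↦5, 4↦2, 5↦2, 6↦3]  zeros at y ∈ {1}
  x = 4: [0↦1, 1↦4, 2↦5, 3↦2, 4↦0, 5↦4, 6↦5]  zeros at y ∈ {4}
  x = 5: [0↦3, 1↦2, 2↦2, 3↦1, 4↦4, 5↦2, 6↦0]  zeros at y ∈ {6}
  x = 6: [0↦2, 1↦1, 2↦4, 3↦2, 4↦0, 5↦3, 6↦2]  zeros at y ∈ {4}
Collecting zeros: affine points = {(0, 5), (1, 5), (3, 1), (4, 4), (5, 6), (6, 4)}.
Total count |C(F_7)_aff| = 6.


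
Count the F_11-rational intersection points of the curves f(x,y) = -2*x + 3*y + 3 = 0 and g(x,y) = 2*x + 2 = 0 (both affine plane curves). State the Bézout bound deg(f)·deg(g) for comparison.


Common zeros: {(10, 2)}; count = 1; Bézout bound = 1.

deg(f) = 1, deg(g) = 1, so Bézout bound = 1.
Scan x ∈ F_11. For each x, list the y ∈ F_11 with f(x, y) ≡ 0 and those with g(x, y) ≡ 0 (mod 11); the common zeros in that column are the intersection.
  x = 0: f ≡ 0 at y ∈ {10}; g ≡ 0 at y ∈ ∅; common: ∅.
  x = 1: f ≡ 0 at y ∈ {7}; g ≡ 0 at y ∈ ∅; common: ∅.
  x = 2: f ≡ 0 at y ∈ {4}; g ≡ 0 at y ∈ ∅; common: ∅.
  x = 3: f ≡ 0 at y ∈ {1}; g ≡ 0 at y ∈ ∅; common: ∅.
  x = 4: f ≡ 0 at y ∈ {9}; g ≡ 0 at y ∈ ∅; common: ∅.
  x = 5: f ≡ 0 at y ∈ {6}; g ≡ 0 at y ∈ ∅; common: ∅.
  x = 6: f ≡ 0 at y ∈ {3}; g ≡ 0 at y ∈ ∅; common: ∅.
  x = 7: f ≡ 0 at y ∈ {0}; g ≡ 0 at y ∈ ∅; common: ∅.
  x = 8: f ≡ 0 at y ∈ {8}; g ≡ 0 at y ∈ ∅; common: ∅.
  x = 9: f ≡ 0 at y ∈ {5}; g ≡ 0 at y ∈ ∅; common: ∅.
  x = 10: f ≡ 0 at y ∈ {2}; g ≡ 0 at y ∈ {0, 1, 2, 3, 4, 5, 6, 7, 8, 9, 10}; common: {2}.
Collecting: common zeros = {(10, 2)}, so the count is 1.
Comparison with the Bézout bound: 1 ≤ 1 = deg(f)·deg(g), as expected for curves with no common component (the bound is attained).
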